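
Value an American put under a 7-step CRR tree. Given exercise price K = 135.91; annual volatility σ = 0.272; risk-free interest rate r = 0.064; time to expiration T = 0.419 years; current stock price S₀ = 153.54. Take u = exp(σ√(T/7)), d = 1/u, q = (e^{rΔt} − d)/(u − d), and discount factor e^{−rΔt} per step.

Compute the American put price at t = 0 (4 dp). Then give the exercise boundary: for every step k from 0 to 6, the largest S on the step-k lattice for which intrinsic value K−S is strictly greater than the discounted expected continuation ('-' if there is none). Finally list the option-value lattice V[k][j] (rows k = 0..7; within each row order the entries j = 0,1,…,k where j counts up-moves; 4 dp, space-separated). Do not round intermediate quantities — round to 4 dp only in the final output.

price = 3.0366
boundary = - - - - - 110.0822 117.6571
tree:
3.0366
4.9922 1.1968
7.9906 2.1738 0.2752
12.3709 3.8787 0.5664 0.0000
18.3616 6.7579 1.1655 0.0000 0.0000
25.8278 11.3883 2.3985 0.0000 0.0000 0.0000
32.9150 18.2529 4.9357 0.0000 0.0000 0.0000 0.0000
39.5459 25.8278 10.1569 0.0000 0.0000 0.0000 0.0000 0.0000

Δt=0.05986  u=1.06881  d=0.93562  q=0.51219  discount=0.99618
step 7 (expiry): payoffs max(K−S,0) = 39.5459 25.8278 10.1569 0.0000 0.0000 0.0000 0.0000 0.0000
step 6: (k=6,j=0): S=102.9950, (K−S)⁺=32.9150, hold=32.3953 ⇒ V=32.9150 exercise | (k=6,j=1): S=117.6571, (K−S)⁺=18.2529, hold=17.7333 ⇒ V=18.2529 exercise | (k=6,j=2): S=134.4063, (K−S)⁺=1.5037, hold=4.9357 ⇒ V=4.9357 continue | (k=6,j=3): S=153.5400, (K−S)⁺=0.0000, hold=0.0000 ⇒ V=0.0000 continue | (k=6,j=4): S=175.3975, (K−S)⁺=0.0000, hold=0.0000 ⇒ V=0.0000 continue | (k=6,j=5): S=200.3665, (K−S)⁺=0.0000, hold=0.0000 ⇒ V=0.0000 continue | (k=6,j=6): S=228.8900, (K−S)⁺=0.0000, hold=0.0000 ⇒ V=0.0000 continue  boundary S*=117.6571
step 5: (k=5,j=0): S=110.0822, (K−S)⁺=25.8278, hold=25.3081 ⇒ V=25.8278 exercise | (k=5,j=1): S=125.7531, (K−S)⁺=10.1569, hold=11.3883 ⇒ V=11.3883 continue | (k=5,j=2): S=143.6550, (K−S)⁺=0.0000, hold=2.3985 ⇒ V=2.3985 continue | (k=5,j=3): S=164.1052, (K−S)⁺=0.0000, hold=0.0000 ⇒ V=0.0000 continue | (k=5,j=4): S=187.4667, (K−S)⁺=0.0000, hold=0.0000 ⇒ V=0.0000 continue | (k=5,j=5): S=214.1539, (K−S)⁺=0.0000, hold=0.0000 ⇒ V=0.0000 continue  boundary S*=110.0822
step 4: (k=4,j=0): S=117.6571, (K−S)⁺=18.2529, hold=18.3616 ⇒ V=18.3616 continue | (k=4,j=1): S=134.4063, (K−S)⁺=1.5037, hold=6.7579 ⇒ V=6.7579 continue | (k=4,j=2): S=153.5400, (K−S)⁺=0.0000, hold=1.1655 ⇒ V=1.1655 continue | (k=4,j=3): S=175.3975, (K−S)⁺=0.0000, hold=0.0000 ⇒ V=0.0000 continue | (k=4,j=4): S=200.3665, (K−S)⁺=0.0000, hold=0.0000 ⇒ V=0.0000 continue  boundary S*=-
step 3: (k=3,j=0): S=125.7531, (K−S)⁺=10.1569, hold=12.3709 ⇒ V=12.3709 continue | (k=3,j=1): S=143.6550, (K−S)⁺=0.0000, hold=3.8787 ⇒ V=3.8787 continue | (k=3,j=2): S=164.1052, (K−S)⁺=0.0000, hold=0.5664 ⇒ V=0.5664 continue | (k=3,j=3): S=187.4667, (K−S)⁺=0.0000, hold=0.0000 ⇒ V=0.0000 continue  boundary S*=-
step 2: (k=2,j=0): S=134.4063, (K−S)⁺=1.5037, hold=7.9906 ⇒ V=7.9906 continue | (k=2,j=1): S=153.5400, (K−S)⁺=0.0000, hold=2.1738 ⇒ V=2.1738 continue | (k=2,j=2): S=175.3975, (K−S)⁺=0.0000, hold=0.2752 ⇒ V=0.2752 continue  boundary S*=-
step 1: (k=1,j=0): S=143.6550, (K−S)⁺=0.0000, hold=4.9922 ⇒ V=4.9922 continue | (k=1,j=1): S=164.1052, (K−S)⁺=0.0000, hold=1.1968 ⇒ V=1.1968 continue  boundary S*=-
step 0: (k=0,j=0): S=153.5400, (K−S)⁺=0.0000, hold=3.0366 ⇒ V=3.0366 continue  boundary S*=-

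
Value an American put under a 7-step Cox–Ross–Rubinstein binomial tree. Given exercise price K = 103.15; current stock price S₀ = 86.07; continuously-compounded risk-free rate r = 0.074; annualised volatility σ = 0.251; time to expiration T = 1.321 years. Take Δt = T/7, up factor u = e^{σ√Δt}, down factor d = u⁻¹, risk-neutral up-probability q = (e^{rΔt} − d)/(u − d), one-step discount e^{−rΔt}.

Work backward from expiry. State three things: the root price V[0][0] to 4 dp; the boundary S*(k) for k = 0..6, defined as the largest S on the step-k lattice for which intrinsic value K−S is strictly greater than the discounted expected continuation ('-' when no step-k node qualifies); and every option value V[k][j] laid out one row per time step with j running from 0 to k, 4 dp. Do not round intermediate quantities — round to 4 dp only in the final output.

price = 17.8173
boundary = - 77.1787 69.2059 77.1787 86.0700 77.1787 86.0700
tree:
17.8173
25.9713 11.2570
33.9441 17.4263 6.2352
41.0933 25.9713 10.5188 2.7070
47.5040 33.9441 17.0800 5.1399 0.6814
53.2524 41.0933 25.9713 9.5284 1.4927 0.0000
58.4070 47.5040 33.9441 17.0800 3.2702 0.0000 0.0000
63.0291 53.2524 41.0933 25.9713 7.1644 0.0000 0.0000 0.0000

Δt=0.18871, u=1.11520, d=0.89670, q=0.53713, disc=e^(-rΔt)=0.98613
k=7 terminal: V=max(K-S,0) → 63.0291 53.2524 41.0933 25.9713 7.1644 0.0000 0.0000 0.0000
k=6: j=0 S=44.7430 intr=58.4070 cont=56.9765 V=58.4070[EX]; j=1 S=55.6460 intr=47.5040 cont=46.0735 V=47.5040[EX]; j=2 S=69.2059 intr=33.9441 cont=32.5137 V=33.9441[EX]; j=3 S=86.0700 intr=17.0800 cont=15.6495 V=17.0800[EX]; j=4 S=107.0436 intr=0.0000 cont=3.2702 V=3.2702[hold]; j=5 S=133.1280 intr=0.0000 cont=0.0000 V=0.0000[hold]; j=6 S=165.5687 intr=0.0000 cont=0.0000 V=0.0000[hold]  S*(6)=86.0700
k=5: j=0 S=49.8976 intr=53.2524 cont=51.8219 V=53.2524[EX]; j=1 S=62.0567 intr=41.0933 cont=39.6629 V=41.0933[EX]; j=2 S=77.1787 intr=25.9713 cont=24.5408 V=25.9713[EX]; j=3 S=95.9856 intr=7.1644 cont=9.5284 V=9.5284[hold]; j=4 S=119.3755 intr=0.0000 cont=1.4927 V=1.4927[hold]; j=5 S=148.4649 intr=0.0000 cont=0.0000 V=0.0000[hold]  S*(5)=77.1787
k=4: j=0 S=55.6460 intr=47.5040 cont=46.0735 V=47.5040[EX]; j=1 S=69.2059 intr=33.9441 cont=32.5137 V=33.9441[EX]; j=2 S=86.0700 intr=17.0800 cont=16.9017 V=17.0800[EX]; j=3 S=107.0436 intr=0.0000 cont=5.1399 V=5.1399[hold]; j=4 S=133.1280 intr=0.0000 cont=0.6814 V=0.6814[hold]  S*(4)=86.0700
k=3: j=0 S=62.0567 intr=41.0933 cont=39.6629 V=41.0933[EX]; j=1 S=77.1787 intr=25.9713 cont=24.5408 V=25.9713[EX]; j=2 S=95.9856 intr=7.1644 cont=10.5188 V=10.5188[hold]; j=3 S=119.3755 intr=0.0000 cont=2.7070 V=2.7070[hold]  S*(3)=77.1787
k=2: j=0 S=69.2059 intr=33.9441 cont=32.5137 V=33.9441[EX]; j=1 S=86.0700 intr=17.0800 cont=17.4263 V=17.4263[hold]; j=2 S=107.0436 intr=0.0000 cont=6.2352 V=6.2352[hold]  S*(2)=69.2059
k=1: j=0 S=77.1787 intr=25.9713 cont=24.7243 V=25.9713[EX]; j=1 S=95.9856 intr=7.1644 cont=11.2570 V=11.2570[hold]  S*(1)=77.1787
k=0: j=0 S=86.0700 intr=17.0800 cont=17.8173 V=17.8173[hold]  S*(0)=-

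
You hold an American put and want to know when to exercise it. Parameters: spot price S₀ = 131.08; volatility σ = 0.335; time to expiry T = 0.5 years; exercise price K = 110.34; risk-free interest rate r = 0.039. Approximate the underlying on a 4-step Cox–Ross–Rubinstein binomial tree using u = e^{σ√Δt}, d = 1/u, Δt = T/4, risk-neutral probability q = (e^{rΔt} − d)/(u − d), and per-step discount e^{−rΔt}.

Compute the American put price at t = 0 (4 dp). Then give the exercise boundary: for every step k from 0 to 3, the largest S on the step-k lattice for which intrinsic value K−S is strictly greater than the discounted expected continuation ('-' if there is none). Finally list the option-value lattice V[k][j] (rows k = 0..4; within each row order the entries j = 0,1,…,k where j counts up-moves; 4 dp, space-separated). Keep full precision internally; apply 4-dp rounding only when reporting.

Δt=0.12500, u=1.12574, d=0.88830, q=0.49101, disc=e^(-rΔt)=0.99514
k=4 terminal: V=max(K-S,0) → 28.7223 6.9067 0.0000 0.0000 0.0000
k=3: j=0 S=91.8803 intr=18.4597 cont=17.9231 V=18.4597[EX]; j=1 S=116.4390 intr=0.0000 cont=3.4984 V=3.4984[hold]; j=2 S=147.5620 intr=0.0000 cont=0.0000 V=0.0000[hold]; j=3 S=187.0038 intr=0.0000 cont=0.0000 V=0.0000[hold]  S*(3)=91.8803
k=2: j=0 S=103.4333 intr=6.9067 cont=11.0595 V=11.0595[hold]; j=1 S=131.0800 intr=0.0000 cont=1.7720 V=1.7720[hold]; j=2 S=166.1164 intr=0.0000 cont=0.0000 V=0.0000[hold]  S*(2)=-
k=1: j=0 S=116.4390 intr=0.0000 cont=6.4677 V=6.4677[hold]; j=1 S=147.5620 intr=0.0000 cont=0.8975 V=0.8975[hold]  S*(1)=-
k=0: j=0 S=131.0800 intr=0.0000 cont=3.7146 V=3.7146[hold]  S*(0)=-

price = 3.7146
boundary = - - - 91.8803
tree:
3.7146
6.4677 0.8975
11.0595 1.7720 0.0000
18.4597 3.4984 0.0000 0.0000
28.7223 6.9067 0.0000 0.0000 0.0000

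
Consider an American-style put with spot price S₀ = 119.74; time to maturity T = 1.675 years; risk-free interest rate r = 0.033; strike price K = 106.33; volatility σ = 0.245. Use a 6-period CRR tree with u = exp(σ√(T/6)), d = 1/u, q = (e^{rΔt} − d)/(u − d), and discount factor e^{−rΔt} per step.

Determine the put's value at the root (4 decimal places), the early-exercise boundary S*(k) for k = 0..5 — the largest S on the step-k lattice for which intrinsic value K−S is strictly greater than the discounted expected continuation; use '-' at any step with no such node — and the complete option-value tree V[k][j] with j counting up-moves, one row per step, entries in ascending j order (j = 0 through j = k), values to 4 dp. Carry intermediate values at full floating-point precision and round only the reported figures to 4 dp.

price = 7.0242
boundary = - - - 81.2050 71.3450 81.2050
tree:
7.0242
11.1318 3.1001
17.0737 5.4733 0.8154
25.1250 9.4429 1.6569 0.0000
34.9850 15.7764 3.3668 0.0000 0.0000
43.6477 25.1250 6.8416 0.0000 0.0000 0.0000
51.2586 34.9850 13.9024 0.0000 0.0000 0.0000 0.0000

params: Δt=0.27917 u=1.13820 d=0.87858 q=0.50333 e^(-rΔt)=0.99083
t_6 payoffs: 51.2586 34.9850 13.9024 0.0000 0.0000 0.0000 0.0000
t_5: node(5,0) S=62.6823 payoff=43.6477 vs cont=42.6726 → 43.6477 [stop]  node(5,1) S=81.2050 payoff=25.1250 vs cont=24.1500 → 25.1250 [stop]  node(5,2) S=105.2011 payoff=1.1289 vs cont=6.8416 → 6.8416 [wait]  node(5,3) S=136.2882 payoff=0.0000 vs cont=0.0000 → 0.0000 [wait]  node(5,4) S=176.5615 payoff=0.0000 vs cont=0.0000 → 0.0000 [wait]  node(5,5) S=228.7355 payoff=0.0000 vs cont=0.0000 → 0.0000 [wait]  ⇒ S*(5)=81.2050
t_4: node(4,0) S=71.3450 payoff=34.9850 vs cont=34.0099 → 34.9850 [stop]  node(4,1) S=92.4276 payoff=13.9024 vs cont=15.7764 → 15.7764 [wait]  node(4,2) S=119.7400 payoff=0.0000 vs cont=3.3668 → 3.3668 [wait]  node(4,3) S=155.1233 payoff=0.0000 vs cont=0.0000 → 0.0000 [wait]  node(4,4) S=200.9624 payoff=0.0000 vs cont=0.0000 → 0.0000 [wait]  ⇒ S*(4)=71.3450
t_3: node(3,0) S=81.2050 payoff=25.1250 vs cont=25.0845 → 25.1250 [stop]  node(3,1) S=105.2011 payoff=1.1289 vs cont=9.4429 → 9.4429 [wait]  node(3,2) S=136.2882 payoff=0.0000 vs cont=1.6569 → 1.6569 [wait]  node(3,3) S=176.5615 payoff=0.0000 vs cont=0.0000 → 0.0000 [wait]  ⇒ S*(3)=81.2050
t_2: node(2,0) S=92.4276 payoff=13.9024 vs cont=17.0737 → 17.0737 [wait]  node(2,1) S=119.7400 payoff=0.0000 vs cont=5.4733 → 5.4733 [wait]  node(2,2) S=155.1233 payoff=0.0000 vs cont=0.8154 → 0.8154 [wait]  ⇒ S*(2)=-
t_1: node(1,0) S=105.2011 payoff=1.1289 vs cont=11.1318 → 11.1318 [wait]  node(1,1) S=136.2882 payoff=0.0000 vs cont=3.1001 → 3.1001 [wait]  ⇒ S*(1)=-
t_0: node(0,0) S=119.7400 payoff=0.0000 vs cont=7.0242 → 7.0242 [wait]  ⇒ S*(0)=-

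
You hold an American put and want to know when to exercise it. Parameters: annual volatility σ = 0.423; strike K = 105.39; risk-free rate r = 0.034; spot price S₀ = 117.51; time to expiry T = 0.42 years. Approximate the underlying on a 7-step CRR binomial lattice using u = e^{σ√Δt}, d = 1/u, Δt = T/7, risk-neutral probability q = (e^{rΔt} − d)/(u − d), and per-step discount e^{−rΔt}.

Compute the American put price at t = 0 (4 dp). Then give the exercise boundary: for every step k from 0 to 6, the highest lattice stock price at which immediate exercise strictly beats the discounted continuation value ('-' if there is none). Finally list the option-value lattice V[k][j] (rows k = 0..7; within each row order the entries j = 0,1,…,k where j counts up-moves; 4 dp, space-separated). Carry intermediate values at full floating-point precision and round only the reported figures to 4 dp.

price = 6.1999
boundary = - - - - 77.6390 86.1150 77.6390
tree:
6.1999
9.5024 2.7047
14.1403 4.5971 0.6982
20.2782 7.6551 1.3558 0.0000
27.7510 12.3955 2.6327 0.0000 0.0000
35.3927 19.2750 5.1121 0.0000 0.0000 0.0000
42.2823 27.7510 9.9265 0.0000 0.0000 0.0000 0.0000
48.4937 35.3927 19.2750 0.0000 0.0000 0.0000 0.0000 0.0000

Δt=0.06000, u=1.10917, d=0.90157, q=0.48396, disc=e^(-rΔt)=0.99796
k=7 terminal: V=max(K-S,0) → 48.4937 35.3927 19.2750 0.0000 0.0000 0.0000 0.0000 0.0000
k=6: j=0 S=63.1077 intr=42.2823 cont=42.0675 V=42.2823[EX]; j=1 S=77.6390 intr=27.7510 cont=27.5362 V=27.7510[EX]; j=2 S=95.5163 intr=9.8737 cont=9.9265 V=9.9265[hold]; j=3 S=117.5100 intr=0.0000 cont=0.0000 V=0.0000[hold]; j=4 S=144.5680 intr=0.0000 cont=0.0000 V=0.0000[hold]; j=5 S=177.8565 intr=0.0000 cont=0.0000 V=0.0000[hold]; j=6 S=218.8100 intr=0.0000 cont=0.0000 V=0.0000[hold]  S*(6)=77.6390
k=5: j=0 S=69.9973 intr=35.3927 cont=35.1779 V=35.3927[EX]; j=1 S=86.1150 intr=19.2750 cont=19.0857 V=19.2750[EX]; j=2 S=105.9439 intr=0.0000 cont=5.1121 V=5.1121[hold]; j=3 S=130.3388 intr=0.0000 cont=0.0000 V=0.0000[hold]; j=4 S=160.3508 intr=0.0000 cont=0.0000 V=0.0000[hold]; j=5 S=197.2734 intr=0.0000 cont=0.0000 V=0.0000[hold]  S*(5)=86.1150
k=4: j=0 S=77.6390 intr=27.7510 cont=27.5362 V=27.7510[EX]; j=1 S=95.5163 intr=9.8737 cont=12.3955 V=12.3955[hold]; j=2 S=117.5100 intr=0.0000 cont=2.6327 V=2.6327[hold]; j=3 S=144.5680 intr=0.0000 cont=0.0000 V=0.0000[hold]; j=4 S=177.8565 intr=0.0000 cont=0.0000 V=0.0000[hold]  S*(4)=77.6390
k=3: j=0 S=86.1150 intr=19.2750 cont=20.2782 V=20.2782[hold]; j=1 S=105.9439 intr=0.0000 cont=7.6551 V=7.6551[hold]; j=2 S=130.3388 intr=0.0000 cont=1.3558 V=1.3558[hold]; j=3 S=160.3508 intr=0.0000 cont=0.0000 V=0.0000[hold]  S*(3)=-
k=2: j=0 S=95.5163 intr=9.8737 cont=14.1403 V=14.1403[hold]; j=1 S=117.5100 intr=0.0000 cont=4.5971 V=4.5971[hold]; j=2 S=144.5680 intr=0.0000 cont=0.6982 V=0.6982[hold]  S*(2)=-
k=1: j=0 S=105.9439 intr=0.0000 cont=9.5024 V=9.5024[hold]; j=1 S=130.3388 intr=0.0000 cont=2.7047 V=2.7047[hold]  S*(1)=-
k=0: j=0 S=117.5100 intr=0.0000 cont=6.1999 V=6.1999[hold]  S*(0)=-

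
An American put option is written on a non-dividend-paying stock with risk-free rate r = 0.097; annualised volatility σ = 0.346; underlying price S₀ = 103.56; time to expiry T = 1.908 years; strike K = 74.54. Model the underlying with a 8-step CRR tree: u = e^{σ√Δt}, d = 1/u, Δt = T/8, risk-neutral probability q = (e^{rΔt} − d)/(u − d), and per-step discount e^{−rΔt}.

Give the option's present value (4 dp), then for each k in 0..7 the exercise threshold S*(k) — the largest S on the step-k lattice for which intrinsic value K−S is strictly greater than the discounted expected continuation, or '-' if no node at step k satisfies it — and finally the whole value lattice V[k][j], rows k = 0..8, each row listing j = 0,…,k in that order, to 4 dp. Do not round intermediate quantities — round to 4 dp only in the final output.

params: Δt=0.23850 u=1.18409 d=0.84453 q=0.52678 e^(-rΔt)=0.97713
t_8 payoffs: 47.7412 36.9662 21.8590 0.6777 0.0000 0.0000 0.0000 0.0000 0.0000
t_7: node(7,0) S=31.7322 payoff=42.8078 vs cont=41.1031 → 42.8078 [stop]  node(7,1) S=44.4907 payoff=30.0493 vs cont=28.3446 → 30.0493 [stop]  node(7,2) S=62.3790 payoff=12.1610 vs cont=10.4563 → 12.1610 [stop]  node(7,3) S=87.4596 payoff=0.0000 vs cont=0.3134 → 0.3134 [wait]  node(7,4) S=122.6243 payoff=0.0000 vs cont=0.0000 → 0.0000 [wait]  node(7,5) S=171.9276 payoff=0.0000 vs cont=0.0000 → 0.0000 [wait]  node(7,6) S=241.0542 payoff=0.0000 vs cont=0.0000 → 0.0000 [wait]  node(7,7) S=337.9744 payoff=0.0000 vs cont=0.0000 → 0.0000 [wait]  ⇒ S*(7)=62.3790
t_6: node(6,0) S=37.5738 payoff=36.9662 vs cont=35.2616 → 36.9662 [stop]  node(6,1) S=52.6810 payoff=21.8590 vs cont=20.1544 → 21.8590 [stop]  node(6,2) S=73.8623 payoff=0.6777 vs cont=5.7845 → 5.7845 [wait]  node(6,3) S=103.5600 payoff=0.0000 vs cont=0.1449 → 0.1449 [wait]  node(6,4) S=145.1982 payoff=0.0000 vs cont=0.0000 → 0.0000 [wait]  node(6,5) S=203.5777 payoff=0.0000 vs cont=0.0000 → 0.0000 [wait]  node(6,6) S=285.4298 payoff=0.0000 vs cont=0.0000 → 0.0000 [wait]  ⇒ S*(6)=52.6810
t_5: node(5,0) S=44.4907 payoff=30.0493 vs cont=28.3446 → 30.0493 [stop]  node(5,1) S=62.3790 payoff=12.1610 vs cont=13.0850 → 13.0850 [wait]  node(5,2) S=87.4596 payoff=0.0000 vs cont=2.7493 → 2.7493 [wait]  node(5,3) S=122.6243 payoff=0.0000 vs cont=0.0670 → 0.0670 [wait]  node(5,4) S=171.9276 payoff=0.0000 vs cont=0.0000 → 0.0000 [wait]  node(5,5) S=241.0542 payoff=0.0000 vs cont=0.0000 → 0.0000 [wait]  ⇒ S*(5)=44.4907
t_4: node(4,0) S=52.6810 payoff=21.8590 vs cont=20.6300 → 21.8590 [stop]  node(4,1) S=73.8623 payoff=0.6777 vs cont=7.4656 → 7.4656 [wait]  node(4,2) S=103.5600 payoff=0.0000 vs cont=1.3058 → 1.3058 [wait]  node(4,3) S=145.1982 payoff=0.0000 vs cont=0.0310 → 0.0310 [wait]  node(4,4) S=203.5777 payoff=0.0000 vs cont=0.0000 → 0.0000 [wait]  ⇒ S*(4)=52.6810
t_3: node(3,0) S=62.3790 payoff=12.1610 vs cont=13.9503 → 13.9503 [wait]  node(3,1) S=87.4596 payoff=0.0000 vs cont=4.1242 → 4.1242 [wait]  node(3,2) S=122.6243 payoff=0.0000 vs cont=0.6197 → 0.6197 [wait]  node(3,3) S=171.9276 payoff=0.0000 vs cont=0.0143 → 0.0143 [wait]  ⇒ S*(3)=-
t_2: node(2,0) S=73.8623 payoff=0.6777 vs cont=8.5734 → 8.5734 [wait]  node(2,1) S=103.5600 payoff=0.0000 vs cont=2.2260 → 2.2260 [wait]  node(2,2) S=145.1982 payoff=0.0000 vs cont=0.2939 → 0.2939 [wait]  ⇒ S*(2)=-
t_1: node(1,0) S=87.4596 payoff=0.0000 vs cont=5.1101 → 5.1101 [wait]  node(1,1) S=122.6243 payoff=0.0000 vs cont=1.1806 → 1.1806 [wait]  ⇒ S*(1)=-
t_0: node(0,0) S=103.5600 payoff=0.0000 vs cont=2.9706 → 2.9706 [wait]  ⇒ S*(0)=-

price = 2.9706
boundary = - - - - 52.6810 44.4907 52.6810 62.3790
tree:
2.9706
5.1101 1.1806
8.5734 2.2260 0.2939
13.9503 4.1242 0.6197 0.0143
21.8590 7.4656 1.3058 0.0310 0.0000
30.0493 13.0850 2.7493 0.0670 0.0000 0.0000
36.9662 21.8590 5.7845 0.1449 0.0000 0.0000 0.0000
42.8078 30.0493 12.1610 0.3134 0.0000 0.0000 0.0000 0.0000
47.7412 36.9662 21.8590 0.6777 0.0000 0.0000 0.0000 0.0000 0.0000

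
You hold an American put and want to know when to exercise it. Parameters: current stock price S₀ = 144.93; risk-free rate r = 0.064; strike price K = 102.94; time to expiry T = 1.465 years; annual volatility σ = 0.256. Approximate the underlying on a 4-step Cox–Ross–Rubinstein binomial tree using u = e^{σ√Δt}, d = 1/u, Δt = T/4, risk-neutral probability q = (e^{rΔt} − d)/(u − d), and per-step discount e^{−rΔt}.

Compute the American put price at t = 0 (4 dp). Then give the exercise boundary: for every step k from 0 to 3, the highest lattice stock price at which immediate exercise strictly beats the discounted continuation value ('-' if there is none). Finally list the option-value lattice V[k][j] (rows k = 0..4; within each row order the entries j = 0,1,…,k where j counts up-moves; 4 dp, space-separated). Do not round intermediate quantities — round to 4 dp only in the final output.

Δt=0.36625  u=1.16757  d=0.85648  q=0.53758  discount=0.97683
step 4 (expiry): payoffs max(K−S,0) = 24.9531 0.0000 0.0000 0.0000 0.0000
step 3: (k=3,j=0): S=91.0554, (K−S)⁺=11.8846, hold=11.2715 ⇒ V=11.8846 exercise | (k=3,j=1): S=124.1292, (K−S)⁺=0.0000, hold=0.0000 ⇒ V=0.0000 continue | (k=3,j=2): S=169.2164, (K−S)⁺=0.0000, hold=0.0000 ⇒ V=0.0000 continue | (k=3,j=3): S=230.6805, (K−S)⁺=0.0000, hold=0.0000 ⇒ V=0.0000 continue  boundary S*=91.0554
step 2: (k=2,j=0): S=106.3139, (K−S)⁺=0.0000, hold=5.3683 ⇒ V=5.3683 continue | (k=2,j=1): S=144.9300, (K−S)⁺=0.0000, hold=0.0000 ⇒ V=0.0000 continue | (k=2,j=2): S=197.5726, (K−S)⁺=0.0000, hold=0.0000 ⇒ V=0.0000 continue  boundary S*=-
step 1: (k=1,j=0): S=124.1292, (K−S)⁺=0.0000, hold=2.4249 ⇒ V=2.4249 continue | (k=1,j=1): S=169.2164, (K−S)⁺=0.0000, hold=0.0000 ⇒ V=0.0000 continue  boundary S*=-
step 0: (k=0,j=0): S=144.9300, (K−S)⁺=0.0000, hold=1.0953 ⇒ V=1.0953 continue  boundary S*=-

price = 1.0953
boundary = - - - 91.0554
tree:
1.0953
2.4249 0.0000
5.3683 0.0000 0.0000
11.8846 0.0000 0.0000 0.0000
24.9531 0.0000 0.0000 0.0000 0.0000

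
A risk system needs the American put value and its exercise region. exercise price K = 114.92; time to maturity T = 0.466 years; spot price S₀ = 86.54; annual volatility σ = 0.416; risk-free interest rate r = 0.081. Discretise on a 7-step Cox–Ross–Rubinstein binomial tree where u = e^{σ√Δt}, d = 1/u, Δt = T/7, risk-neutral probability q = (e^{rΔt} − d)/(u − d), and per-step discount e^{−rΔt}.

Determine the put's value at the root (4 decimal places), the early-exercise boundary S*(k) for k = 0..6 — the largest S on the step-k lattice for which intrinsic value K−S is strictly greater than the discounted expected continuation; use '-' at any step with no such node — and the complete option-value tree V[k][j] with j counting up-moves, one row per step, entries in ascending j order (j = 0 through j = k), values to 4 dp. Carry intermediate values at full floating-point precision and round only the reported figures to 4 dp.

params: Δt=0.06657 u=1.11331 d=0.89823 q=0.49833 e^(-rΔt)=0.99462
t_7 payoffs: 74.0961 64.3207 52.2047 37.1876 18.5745 0.0000 0.0000 0.0000
t_6: node(6,0) S=45.4495 payoff=69.4705 vs cont=68.8524 → 69.4705 [stop]  node(6,1) S=56.3325 payoff=58.5875 vs cont=57.9695 → 58.5875 [stop]  node(6,2) S=69.8213 payoff=45.0987 vs cont=44.4807 → 45.0987 [stop]  node(6,3) S=86.5400 payoff=28.3800 vs cont=27.7620 → 28.3800 [stop]  node(6,4) S=107.2620 payoff=7.6580 vs cont=9.2681 → 9.2681 [wait]  node(6,5) S=132.9460 payoff=0.0000 vs cont=0.0000 → 0.0000 [wait]  node(6,6) S=164.7799 payoff=0.0000 vs cont=0.0000 → 0.0000 [wait]  ⇒ S*(6)=86.5400
t_5: node(5,0) S=50.5993 payoff=64.3207 vs cont=63.7027 → 64.3207 [stop]  node(5,1) S=62.7153 payoff=52.2047 vs cont=51.5867 → 52.2047 [stop]  node(5,2) S=77.7324 payoff=37.1876 vs cont=36.5695 → 37.1876 [stop]  node(5,3) S=96.3455 payoff=18.5745 vs cont=18.7546 → 18.7546 [wait]  node(5,4) S=119.4155 payoff=0.0000 vs cont=4.6245 → 4.6245 [wait]  node(5,5) S=148.0095 payoff=0.0000 vs cont=0.0000 → 0.0000 [wait]  ⇒ S*(5)=77.7324
t_4: node(4,0) S=56.3325 payoff=58.5875 vs cont=57.9695 → 58.5875 [stop]  node(4,1) S=69.8213 payoff=45.0987 vs cont=44.4807 → 45.0987 [stop]  node(4,2) S=86.5400 payoff=28.3800 vs cont=27.8512 → 28.3800 [stop]  node(4,3) S=107.2620 payoff=7.6580 vs cont=11.6501 → 11.6501 [wait]  node(4,4) S=132.9460 payoff=0.0000 vs cont=2.3075 → 2.3075 [wait]  ⇒ S*(4)=86.5400
t_3: node(3,0) S=62.7153 payoff=52.2047 vs cont=51.5867 → 52.2047 [stop]  node(3,1) S=77.7324 payoff=37.1876 vs cont=36.5695 → 37.1876 [stop]  node(3,2) S=96.3455 payoff=18.5745 vs cont=19.9352 → 19.9352 [wait]  node(3,3) S=119.4155 payoff=0.0000 vs cont=6.9568 → 6.9568 [wait]  ⇒ S*(3)=77.7324
t_2: node(2,0) S=69.8213 payoff=45.0987 vs cont=44.4807 → 45.0987 [stop]  node(2,1) S=86.5400 payoff=28.3800 vs cont=28.4364 → 28.4364 [wait]  node(2,2) S=107.2620 payoff=7.6580 vs cont=13.3952 → 13.3952 [wait]  ⇒ S*(2)=69.8213
t_1: node(1,0) S=77.7324 payoff=37.1876 vs cont=36.5975 → 37.1876 [stop]  node(1,1) S=96.3455 payoff=18.5745 vs cont=20.8283 → 20.8283 [wait]  ⇒ S*(1)=77.7324
t_0: node(0,0) S=86.5400 payoff=28.3800 vs cont=28.8791 → 28.8791 [wait]  ⇒ S*(0)=-

price = 28.8791
boundary = - 77.7324 69.8213 77.7324 86.5400 77.7324 86.5400
tree:
28.8791
37.1876 20.8283
45.0987 28.4364 13.3952
52.2047 37.1876 19.9352 6.9568
58.5875 45.0987 28.3800 11.6501 2.3075
64.3207 52.2047 37.1876 18.7546 4.6245 0.0000
69.4705 58.5875 45.0987 28.3800 9.2681 0.0000 0.0000
74.0961 64.3207 52.2047 37.1876 18.5745 0.0000 0.0000 0.0000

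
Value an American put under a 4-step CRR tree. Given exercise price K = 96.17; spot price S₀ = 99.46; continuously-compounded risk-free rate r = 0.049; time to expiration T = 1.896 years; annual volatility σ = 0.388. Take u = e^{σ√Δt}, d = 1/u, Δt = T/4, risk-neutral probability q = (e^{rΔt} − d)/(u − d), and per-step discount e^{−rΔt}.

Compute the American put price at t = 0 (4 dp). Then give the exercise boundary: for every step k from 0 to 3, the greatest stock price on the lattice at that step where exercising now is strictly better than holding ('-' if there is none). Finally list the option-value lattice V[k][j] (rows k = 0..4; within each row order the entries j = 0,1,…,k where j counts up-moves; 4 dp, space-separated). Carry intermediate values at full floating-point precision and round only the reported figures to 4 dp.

Δt=0.47400  u=1.30621  d=0.76557  q=0.47708  discount=0.97704
step 4 (expiry): payoffs max(K−S,0) = 62.0037 37.8761 0.0000 0.0000 0.0000
step 3: (k=3,j=0): S=44.6283, (K−S)⁺=51.5417, hold=49.3338 ⇒ V=51.5417 exercise | (k=3,j=1): S=76.1440, (K−S)⁺=20.0260, hold=19.3516 ⇒ V=20.0260 exercise | (k=3,j=2): S=129.9155, (K−S)⁺=0.0000, hold=0.0000 ⇒ V=0.0000 continue | (k=3,j=3): S=221.6595, (K−S)⁺=0.0000, hold=0.0000 ⇒ V=0.0000 continue  boundary S*=76.1440
step 2: (k=2,j=0): S=58.2939, (K−S)⁺=37.8761, hold=35.6682 ⇒ V=37.8761 exercise | (k=2,j=1): S=99.4600, (K−S)⁺=0.0000, hold=10.2317 ⇒ V=10.2317 continue | (k=2,j=2): S=169.6968, (K−S)⁺=0.0000, hold=0.0000 ⇒ V=0.0000 continue  boundary S*=58.2939
step 1: (k=1,j=0): S=76.1440, (K−S)⁺=20.0260, hold=24.1208 ⇒ V=24.1208 continue | (k=1,j=1): S=129.9155, (K−S)⁺=0.0000, hold=5.2275 ⇒ V=5.2275 continue  boundary S*=-
step 0: (k=0,j=0): S=99.4600, (K−S)⁺=0.0000, hold=14.7605 ⇒ V=14.7605 continue  boundary S*=-

price = 14.7605
boundary = - - 58.2939 76.1440
tree:
14.7605
24.1208 5.2275
37.8761 10.2317 0.0000
51.5417 20.0260 0.0000 0.0000
62.0037 37.8761 0.0000 0.0000 0.0000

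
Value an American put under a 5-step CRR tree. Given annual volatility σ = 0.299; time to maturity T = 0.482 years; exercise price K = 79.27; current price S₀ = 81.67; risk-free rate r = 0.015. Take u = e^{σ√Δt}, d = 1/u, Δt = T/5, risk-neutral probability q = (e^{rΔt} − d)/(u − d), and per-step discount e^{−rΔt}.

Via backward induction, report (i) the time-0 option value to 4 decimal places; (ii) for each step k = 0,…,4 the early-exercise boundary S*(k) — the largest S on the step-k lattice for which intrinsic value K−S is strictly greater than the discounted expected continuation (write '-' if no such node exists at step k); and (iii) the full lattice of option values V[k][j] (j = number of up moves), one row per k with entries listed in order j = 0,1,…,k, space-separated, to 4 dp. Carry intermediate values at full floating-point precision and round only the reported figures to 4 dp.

price = 5.5701
boundary = - - - 61.8173 67.8309
tree:
5.5701
8.4559 2.5174
12.4144 4.2708 0.6599
17.4527 7.0928 1.2822 0.0000
22.9332 11.4391 2.4912 0.0000 0.0000
27.9278 17.4527 4.8405 0.0000 0.0000 0.0000

Δt=0.09640, u=1.09728, d=0.91134, q=0.48459, disc=e^(-rΔt)=0.99856
k=5 terminal: V=max(K-S,0) → 27.9278 17.4527 4.8405 0.0000 0.0000 0.0000
k=4: j=0 S=56.3368 intr=22.9332 cont=22.8186 V=22.9332[EX]; j=1 S=67.8309 intr=11.4391 cont=11.3246 V=11.4391[EX]; j=2 S=81.6700 intr=0.0000 cont=2.4912 V=2.4912[hold]; j=3 S=98.3326 intr=0.0000 cont=0.0000 V=0.0000[hold]; j=4 S=118.3948 intr=0.0000 cont=0.0000 V=0.0000[hold]  S*(4)=67.8309
k=3: j=0 S=61.8173 intr=17.4527 cont=17.3382 V=17.4527[EX]; j=1 S=74.4295 intr=4.8405 cont=7.0928 V=7.0928[hold]; j=2 S=89.6149 intr=0.0000 cont=1.2822 V=1.2822[hold]; j=3 S=107.8984 intr=0.0000 cont=0.0000 V=0.0000[hold]  S*(3)=61.8173
k=2: j=0 S=67.8309 intr=11.4391 cont=12.4144 V=12.4144[hold]; j=1 S=81.6700 intr=0.0000 cont=4.2708 V=4.2708[hold]; j=2 S=98.3326 intr=0.0000 cont=0.6599 V=0.6599[hold]  S*(2)=-
k=1: j=0 S=74.4295 intr=4.8405 cont=8.4559 V=8.4559[hold]; j=1 S=89.6149 intr=0.0000 cont=2.5174 V=2.5174[hold]  S*(1)=-
k=0: j=0 S=81.6700 intr=0.0000 cont=5.5701 V=5.5701[hold]  S*(0)=-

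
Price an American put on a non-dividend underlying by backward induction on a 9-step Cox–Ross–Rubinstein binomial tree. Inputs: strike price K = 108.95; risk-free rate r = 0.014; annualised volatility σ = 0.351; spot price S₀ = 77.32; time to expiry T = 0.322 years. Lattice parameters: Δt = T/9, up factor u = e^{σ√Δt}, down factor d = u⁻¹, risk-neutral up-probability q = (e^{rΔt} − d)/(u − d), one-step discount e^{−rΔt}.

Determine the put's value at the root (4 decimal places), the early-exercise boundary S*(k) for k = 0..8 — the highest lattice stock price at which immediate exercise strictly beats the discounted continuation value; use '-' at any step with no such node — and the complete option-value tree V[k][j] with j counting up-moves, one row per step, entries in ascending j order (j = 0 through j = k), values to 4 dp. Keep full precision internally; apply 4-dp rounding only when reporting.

price = 31.7087
boundary = - 72.3533 77.3200 72.3533 77.3200 82.6276 88.2996 94.3610 100.8384
tree:
31.7087
36.5967 26.5959
41.2444 31.6300 21.3242
45.5935 36.5967 26.4056 15.9974
49.6632 41.2444 31.6300 20.9333 10.8182
53.4716 45.5935 36.5967 26.3224 15.2821 6.1306
57.0353 49.6632 41.2444 31.6300 20.6504 9.6469 2.4354
60.3701 53.4716 45.5935 36.5967 26.3224 14.5890 4.4546 0.3125
63.4906 57.0353 49.6632 41.2444 31.6300 20.6504 8.1116 0.6097 0.0000
66.4107 60.3701 53.4716 45.5935 36.5967 26.3224 14.5890 1.1895 0.0000 0.0000

params: Δt=0.03578 u=1.06865 d=0.93576 q=0.48718 e^(-rΔt)=0.99950
t_9 payoffs: 66.4107 60.3701 53.4716 45.5935 36.5967 26.3224 14.5890 1.1895 0.0000 0.0000
t_8: node(8,0) S=45.4594 payoff=63.4906 vs cont=63.4361 → 63.4906 [stop]  node(8,1) S=51.9147 payoff=57.0353 vs cont=56.9807 → 57.0353 [stop]  node(8,2) S=59.2868 payoff=49.6632 vs cont=49.6087 → 49.6632 [stop]  node(8,3) S=67.7056 payoff=41.2444 vs cont=41.1898 → 41.2444 [stop]  node(8,4) S=77.3200 payoff=31.6300 vs cont=31.5754 → 31.6300 [stop]  node(8,5) S=88.2996 payoff=20.6504 vs cont=20.5958 → 20.6504 [stop]  node(8,6) S=100.8384 payoff=8.1116 vs cont=8.0570 → 8.1116 [stop]  node(8,7) S=115.1577 payoff=0.0000 vs cont=0.6097 → 0.6097 [wait]  node(8,8) S=131.5104 payoff=0.0000 vs cont=0.0000 → 0.0000 [wait]  ⇒ S*(8)=100.8384
t_7: node(7,0) S=48.5799 payoff=60.3701 vs cont=60.3155 → 60.3701 [stop]  node(7,1) S=55.4784 payoff=53.4716 vs cont=53.4170 → 53.4716 [stop]  node(7,2) S=63.3565 payoff=45.5935 vs cont=45.5389 → 45.5935 [stop]  node(7,3) S=72.3533 payoff=36.5967 vs cont=36.5421 → 36.5967 [stop]  node(7,4) S=82.6276 payoff=26.3224 vs cont=26.2678 → 26.3224 [stop]  node(7,5) S=94.3610 payoff=14.5890 vs cont=14.5345 → 14.5890 [stop]  node(7,6) S=107.7605 payoff=1.1895 vs cont=4.4546 → 4.4546 [wait]  node(7,7) S=123.0628 payoff=0.0000 vs cont=0.3125 → 0.3125 [wait]  ⇒ S*(7)=94.3610
t_6: node(6,0) S=51.9147 payoff=57.0353 vs cont=56.9807 → 57.0353 [stop]  node(6,1) S=59.2868 payoff=49.6632 vs cont=49.6087 → 49.6632 [stop]  node(6,2) S=67.7056 payoff=41.2444 vs cont=41.1898 → 41.2444 [stop]  node(6,3) S=77.3200 payoff=31.6300 vs cont=31.5754 → 31.6300 [stop]  node(6,4) S=88.2996 payoff=20.6504 vs cont=20.5958 → 20.6504 [stop]  node(6,5) S=100.8384 payoff=8.1116 vs cont=9.6469 → 9.6469 [wait]  node(6,6) S=115.1577 payoff=0.0000 vs cont=2.4354 → 2.4354 [wait]  ⇒ S*(6)=88.2996
t_5: node(5,0) S=55.4784 payoff=53.4716 vs cont=53.4170 → 53.4716 [stop]  node(5,1) S=63.3565 payoff=45.5935 vs cont=45.5389 → 45.5935 [stop]  node(5,2) S=72.3533 payoff=36.5967 vs cont=36.5421 → 36.5967 [stop]  node(5,3) S=82.6276 payoff=26.3224 vs cont=26.2678 → 26.3224 [stop]  node(5,4) S=94.3610 payoff=14.5890 vs cont=15.2821 → 15.2821 [wait]  node(5,5) S=107.7605 payoff=1.1895 vs cont=6.1306 → 6.1306 [wait]  ⇒ S*(5)=82.6276
t_4: node(4,0) S=59.2868 payoff=49.6632 vs cont=49.6087 → 49.6632 [stop]  node(4,1) S=67.7056 payoff=41.2444 vs cont=41.1898 → 41.2444 [stop]  node(4,2) S=77.3200 payoff=31.6300 vs cont=31.5754 → 31.6300 [stop]  node(4,3) S=88.2996 payoff=20.6504 vs cont=20.9333 → 20.9333 [wait]  node(4,4) S=100.8384 payoff=8.1116 vs cont=10.8182 → 10.8182 [wait]  ⇒ S*(4)=77.3200
t_3: node(3,0) S=63.3565 payoff=45.5935 vs cont=45.5389 → 45.5935 [stop]  node(3,1) S=72.3533 payoff=36.5967 vs cont=36.5421 → 36.5967 [stop]  node(3,2) S=82.6276 payoff=26.3224 vs cont=26.4056 → 26.4056 [wait]  node(3,3) S=94.3610 payoff=14.5890 vs cont=15.9974 → 15.9974 [wait]  ⇒ S*(3)=72.3533
t_2: node(2,0) S=67.7056 payoff=41.2444 vs cont=41.1898 → 41.2444 [stop]  node(2,1) S=77.3200 payoff=31.6300 vs cont=31.6160 → 31.6300 [stop]  node(2,2) S=88.2996 payoff=20.6504 vs cont=21.3242 → 21.3242 [wait]  ⇒ S*(2)=77.3200
t_1: node(1,0) S=72.3533 payoff=36.5967 vs cont=36.5421 → 36.5967 [stop]  node(1,1) S=82.6276 payoff=26.3224 vs cont=26.5959 → 26.5959 [wait]  ⇒ S*(1)=72.3533
t_0: node(0,0) S=77.3200 payoff=31.6300 vs cont=31.7087 → 31.7087 [wait]  ⇒ S*(0)=-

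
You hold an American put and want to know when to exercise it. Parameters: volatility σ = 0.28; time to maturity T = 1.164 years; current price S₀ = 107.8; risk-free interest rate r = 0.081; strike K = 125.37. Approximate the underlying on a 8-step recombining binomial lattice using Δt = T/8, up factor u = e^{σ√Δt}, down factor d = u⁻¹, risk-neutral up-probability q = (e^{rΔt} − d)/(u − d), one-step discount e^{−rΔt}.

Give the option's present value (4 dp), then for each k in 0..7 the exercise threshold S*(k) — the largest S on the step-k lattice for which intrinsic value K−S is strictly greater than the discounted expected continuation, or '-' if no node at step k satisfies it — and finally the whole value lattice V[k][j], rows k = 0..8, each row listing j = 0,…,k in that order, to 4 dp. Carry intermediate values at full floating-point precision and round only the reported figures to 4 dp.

price = 19.8918
boundary = - 96.8800 87.0662 96.8800 87.0662 96.8800 107.8000 96.8800
tree:
19.8918
28.4900 12.6738
38.3038 19.3400 7.0159
47.1235 28.4900 11.6177 3.0714
55.0498 38.3038 18.5862 5.6667 0.8268
62.1731 47.1235 28.4900 10.1750 1.7752 0.0000
68.5749 55.0498 38.3038 17.5700 3.8115 0.0000 0.0000
74.3281 62.1731 47.1235 28.4900 8.1834 0.0000 0.0000 0.0000
79.4986 68.5749 55.0498 38.3038 17.5700 0.0000 0.0000 0.0000 0.0000

Δt=0.14550, u=1.11272, d=0.89870, q=0.52872, disc=e^(-rΔt)=0.98828
k=8 terminal: V=max(K-S,0) → 79.4986 68.5749 55.0498 38.3038 17.5700 0.0000 0.0000 0.0000 0.0000
k=7: j=0 S=51.0419 intr=74.3281 cont=72.8593 V=74.3281[EX]; j=1 S=63.1969 intr=62.1731 cont=60.7042 V=62.1731[EX]; j=2 S=78.2465 intr=47.1235 cont=45.6546 V=47.1235[EX]; j=3 S=96.8800 intr=28.4900 cont=27.0211 V=28.4900[EX]; j=4 S=119.9509 intr=5.4191 cont=8.1834 V=8.1834[hold]; j=5 S=148.5158 intr=0.0000 cont=0.0000 V=0.0000[hold]; j=6 S=183.8831 intr=0.0000 cont=0.0000 V=0.0000[hold]; j=7 S=227.6727 intr=0.0000 cont=0.0000 V=0.0000[hold]  S*(7)=96.8800
k=6: j=0 S=56.7951 intr=68.5749 cont=67.1060 V=68.5749[EX]; j=1 S=70.3202 intr=55.0498 cont=53.5809 V=55.0498[EX]; j=2 S=87.0662 intr=38.3038 cont=36.8349 V=38.3038[EX]; j=3 S=107.8000 intr=17.5700 cont=17.5455 V=17.5700[EX]; j=4 S=133.4713 intr=0.0000 cont=3.8115 V=3.8115[hold]; j=5 S=165.2560 intr=0.0000 cont=0.0000 V=0.0000[hold]; j=6 S=204.6098 intr=0.0000 cont=0.0000 V=0.0000[hold]  S*(6)=107.8000
k=5: j=0 S=63.1969 intr=62.1731 cont=60.7042 V=62.1731[EX]; j=1 S=78.2465 intr=47.1235 cont=45.6546 V=47.1235[EX]; j=2 S=96.8800 intr=28.4900 cont=27.0211 V=28.4900[EX]; j=3 S=119.9509 intr=5.4191 cont=10.1750 V=10.1750[hold]; j=4 S=148.5158 intr=0.0000 cont=1.7752 V=1.7752[hold]; j=5 S=183.8831 intr=0.0000 cont=0.0000 V=0.0000[hold]  S*(5)=96.8800
k=4: j=0 S=70.3202 intr=55.0498 cont=53.5809 V=55.0498[EX]; j=1 S=87.0662 intr=38.3038 cont=36.8349 V=38.3038[EX]; j=2 S=107.8000 intr=17.5700 cont=18.5862 V=18.5862[hold]; j=3 S=133.4713 intr=0.0000 cont=5.6667 V=5.6667[hold]; j=4 S=165.2560 intr=0.0000 cont=0.8268 V=0.8268[hold]  S*(4)=87.0662
k=3: j=0 S=78.2465 intr=47.1235 cont=45.6546 V=47.1235[EX]; j=1 S=96.8800 intr=28.4900 cont=27.5521 V=28.4900[EX]; j=2 S=119.9509 intr=5.4191 cont=11.6177 V=11.6177[hold]; j=3 S=148.5158 intr=0.0000 cont=3.0714 V=3.0714[hold]  S*(3)=96.8800
k=2: j=0 S=87.0662 intr=38.3038 cont=36.8349 V=38.3038[EX]; j=1 S=107.8000 intr=17.5700 cont=19.3400 V=19.3400[hold]; j=2 S=133.4713 intr=0.0000 cont=7.0159 V=7.0159[hold]  S*(2)=87.0662
k=1: j=0 S=96.8800 intr=28.4900 cont=27.9460 V=28.4900[EX]; j=1 S=119.9509 intr=5.4191 cont=12.6738 V=12.6738[hold]  S*(1)=96.8800
k=0: j=0 S=107.8000 intr=17.5700 cont=19.8918 V=19.8918[hold]  S*(0)=-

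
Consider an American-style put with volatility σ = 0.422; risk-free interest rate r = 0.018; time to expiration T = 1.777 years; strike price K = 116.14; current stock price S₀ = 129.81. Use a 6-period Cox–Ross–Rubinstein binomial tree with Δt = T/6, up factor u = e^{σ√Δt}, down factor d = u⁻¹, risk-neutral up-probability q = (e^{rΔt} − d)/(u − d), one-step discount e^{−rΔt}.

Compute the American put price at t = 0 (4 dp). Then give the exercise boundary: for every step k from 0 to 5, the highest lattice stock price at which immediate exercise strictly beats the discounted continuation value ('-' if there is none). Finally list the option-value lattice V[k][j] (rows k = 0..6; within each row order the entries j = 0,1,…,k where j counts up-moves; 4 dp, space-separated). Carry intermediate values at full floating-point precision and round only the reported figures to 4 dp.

price = 19.6253
boundary = - - - - 51.8027 65.1765
tree:
19.6253
28.0197 9.7760
38.6814 15.5463 2.9618
51.2028 24.1003 5.4572 0.0000
64.3373 36.0326 10.0551 0.0000 0.0000
74.9669 50.9635 18.5270 0.0000 0.0000 0.0000
83.4154 64.3373 34.1369 0.0000 0.0000 0.0000 0.0000

Δt=0.29617, u=1.25817, d=0.79481, q=0.45437, disc=e^(-rΔt)=0.99468
k=6 terminal: V=max(K-S,0) → 83.4154 64.3373 34.1369 0.0000 0.0000 0.0000 0.0000
k=5: j=0 S=41.1731 intr=74.9669 cont=74.3494 V=74.9669[EX]; j=1 S=65.1765 intr=50.9635 cont=50.3460 V=50.9635[EX]; j=2 S=103.1737 intr=12.9663 cont=18.5270 V=18.5270[hold]; j=3 S=163.3229 intr=0.0000 cont=0.0000 V=0.0000[hold]; j=4 S=258.5384 intr=0.0000 cont=0.0000 V=0.0000[hold]; j=5 S=409.2635 intr=0.0000 cont=0.0000 V=0.0000[hold]  S*(5)=65.1765
k=4: j=0 S=51.8027 intr=64.3373 cont=63.7198 V=64.3373[EX]; j=1 S=82.0031 intr=34.1369 cont=36.0326 V=36.0326[hold]; j=2 S=129.8100 intr=0.0000 cont=10.0551 V=10.0551[hold]; j=3 S=205.4878 intr=0.0000 cont=0.0000 V=0.0000[hold]; j=4 S=325.2850 intr=0.0000 cont=0.0000 V=0.0000[hold]  S*(4)=51.8027
k=3: j=0 S=65.1765 intr=50.9635 cont=51.2028 V=51.2028[hold]; j=1 S=103.1737 intr=12.9663 cont=24.1003 V=24.1003[hold]; j=2 S=163.3229 intr=0.0000 cont=5.4572 V=5.4572[hold]; j=3 S=258.5384 intr=0.0000 cont=0.0000 V=0.0000[hold]  S*(3)=-
k=2: j=0 S=82.0031 intr=34.1369 cont=38.6814 V=38.6814[hold]; j=1 S=129.8100 intr=0.0000 cont=15.5463 V=15.5463[hold]; j=2 S=205.4878 intr=0.0000 cont=2.9618 V=2.9618[hold]  S*(2)=-
k=1: j=0 S=103.1737 intr=12.9663 cont=28.0197 V=28.0197[hold]; j=1 S=163.3229 intr=0.0000 cont=9.7760 V=9.7760[hold]  S*(1)=-
k=0: j=0 S=129.8100 intr=0.0000 cont=19.6253 V=19.6253[hold]  S*(0)=-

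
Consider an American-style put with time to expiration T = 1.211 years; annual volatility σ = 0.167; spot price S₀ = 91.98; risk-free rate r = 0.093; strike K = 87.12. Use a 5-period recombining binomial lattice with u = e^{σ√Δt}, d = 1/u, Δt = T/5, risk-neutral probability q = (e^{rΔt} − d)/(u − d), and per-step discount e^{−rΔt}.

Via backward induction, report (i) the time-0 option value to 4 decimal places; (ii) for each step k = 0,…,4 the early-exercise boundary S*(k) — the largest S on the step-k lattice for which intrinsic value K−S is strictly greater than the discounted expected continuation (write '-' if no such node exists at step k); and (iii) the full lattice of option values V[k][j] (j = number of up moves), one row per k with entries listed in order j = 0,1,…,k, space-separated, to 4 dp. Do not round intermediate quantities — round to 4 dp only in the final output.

price = 2.0679
boundary = - - 78.0381 71.8809 78.0381
tree:
2.0679
4.4030 0.7001
9.0819 1.6719 0.1250
15.2391 3.9340 0.3346 0.0000
20.9106 9.0819 0.8956 0.0000 0.0000
26.1345 15.2391 2.3973 0.0000 0.0000 0.0000

params: Δt=0.24220 u=1.08566 d=0.92110 q=0.61790 e^(-rΔt)=0.97773
t_5 payoffs: 26.1345 15.2391 2.3973 0.0000 0.0000 0.0000
t_4: node(4,0) S=66.2094 payoff=20.9106 vs cont=18.9702 → 20.9106 [stop]  node(4,1) S=78.0381 payoff=9.0819 vs cont=7.1415 → 9.0819 [stop]  node(4,2) S=91.9800 payoff=0.0000 vs cont=0.8956 → 0.8956 [wait]  node(4,3) S=108.4127 payoff=0.0000 vs cont=0.0000 → 0.0000 [wait]  node(4,4) S=127.7812 payoff=0.0000 vs cont=0.0000 → 0.0000 [wait]  ⇒ S*(4)=78.0381
t_3: node(3,0) S=71.8809 payoff=15.2391 vs cont=13.2987 → 15.2391 [stop]  node(3,1) S=84.7227 payoff=2.3973 vs cont=3.9340 → 3.9340 [wait]  node(3,2) S=99.8589 payoff=0.0000 vs cont=0.3346 → 0.3346 [wait]  node(3,3) S=117.6992 payoff=0.0000 vs cont=0.0000 → 0.0000 [wait]  ⇒ S*(3)=71.8809
t_2: node(2,0) S=78.0381 payoff=9.0819 vs cont=8.0699 → 9.0819 [stop]  node(2,1) S=91.9800 payoff=0.0000 vs cont=1.6719 → 1.6719 [wait]  node(2,2) S=108.4127 payoff=0.0000 vs cont=0.1250 → 0.1250 [wait]  ⇒ S*(2)=78.0381
t_1: node(1,0) S=84.7227 payoff=2.3973 vs cont=4.4030 → 4.4030 [wait]  node(1,1) S=99.8589 payoff=0.0000 vs cont=0.7001 → 0.7001 [wait]  ⇒ S*(1)=-
t_0: node(0,0) S=91.9800 payoff=0.0000 vs cont=2.0679 → 2.0679 [wait]  ⇒ S*(0)=-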